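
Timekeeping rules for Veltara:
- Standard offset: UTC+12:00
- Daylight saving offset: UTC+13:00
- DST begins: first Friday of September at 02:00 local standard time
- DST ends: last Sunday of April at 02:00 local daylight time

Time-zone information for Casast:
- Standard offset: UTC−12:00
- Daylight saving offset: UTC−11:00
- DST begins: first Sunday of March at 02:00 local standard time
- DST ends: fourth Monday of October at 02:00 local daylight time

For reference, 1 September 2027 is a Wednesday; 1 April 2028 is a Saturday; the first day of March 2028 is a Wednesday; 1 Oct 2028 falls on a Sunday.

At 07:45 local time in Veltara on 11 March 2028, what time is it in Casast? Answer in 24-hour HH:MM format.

07:45

1 September 2027 is a Wednesday, so the first Friday is September 3.
1 April 2028 is a Saturday, so Sundays fall on 2, 9, 16, 23, 30; the last is April 30.
Daylight saving runs 3 September 2027 – 30 April 2028; 11 March 2028 is inside that window, so Veltara is at UTC+13:00.
07:45 Veltara − 13h = 18:45 UTC (rolling into the previous day, 10 March 2028).
1 March 2028 is a Wednesday, so the first Sunday is March 5.
1 October 2028 is a Sunday, so the first Monday is October 2 and the fourth is October 23.
At the standard offset (UTC−12:00), 18:45 UTC − 12h = 06:45 Casast standard time.
Daylight saving runs 5 March – 23 October; the standard-time date in Casast, 10 March 2028, is inside that window, so Casast is at UTC−11:00.
18:45 UTC − 11h = 07:45 Casast.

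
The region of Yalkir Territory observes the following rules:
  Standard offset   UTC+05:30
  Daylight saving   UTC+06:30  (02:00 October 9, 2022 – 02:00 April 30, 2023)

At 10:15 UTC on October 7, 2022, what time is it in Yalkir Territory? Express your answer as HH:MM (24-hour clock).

At the standard offset (UTC+05:30), 10:15 UTC + 5h30m = 15:45 Yalkir Territory standard time.
The standard-time date in Yalkir Territory, October 7, 2022, is outside the daylight-saving period (9 October 2022 – 30 April 2023), so Yalkir Territory is on standard time, UTC+05:30.
10:15 UTC + 5h30m = 15:45 local.

15:45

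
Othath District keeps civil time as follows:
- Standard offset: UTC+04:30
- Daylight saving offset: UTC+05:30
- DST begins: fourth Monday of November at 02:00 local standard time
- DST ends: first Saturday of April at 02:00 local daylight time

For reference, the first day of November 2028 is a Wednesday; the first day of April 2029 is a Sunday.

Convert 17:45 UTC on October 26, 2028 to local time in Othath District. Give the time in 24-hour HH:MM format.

1 November 2028 is a Wednesday, so the first Monday is November 6 and the fourth is November 27.
1 April 2029 is a Sunday, so the first Saturday is April 7.
At the standard offset (UTC+04:30), 17:45 UTC + 4h30m = 22:15 Othath District standard time.
Daylight saving runs 27 November 2028 – 7 April 2029; the standard-time date in Othath District, October 26, 2028, is outside that window, so Othath District is on standard time at UTC+04:30.
17:45 UTC + 4h30m = 22:15 local.

22:15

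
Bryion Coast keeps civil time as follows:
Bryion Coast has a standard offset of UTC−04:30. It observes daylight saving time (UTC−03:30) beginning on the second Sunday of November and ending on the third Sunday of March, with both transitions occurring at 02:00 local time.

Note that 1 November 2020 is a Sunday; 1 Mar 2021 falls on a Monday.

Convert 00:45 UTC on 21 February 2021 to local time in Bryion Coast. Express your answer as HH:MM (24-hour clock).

1 November 2020 is a Sunday, so the first Sunday is November 1 and the second is November 8.
1 March 2021 is a Monday, so the first Sunday is March 7 and the third is March 21.
At the standard offset (UTC−04:30), 00:45 UTC − 4h30m = 20:15 Bryion Coast standard time (rolling into the previous day, 20 February 2021).
The standard-time date in Bryion Coast, 20 February 2021, lies within the daylight-saving period (8 November 2020 – 21 March 2021), so Bryion Coast is on daylight time, UTC−03:30.
00:45 UTC − 3h30m = 21:15 local (rolling into the previous day, 20 February 2021).

21:15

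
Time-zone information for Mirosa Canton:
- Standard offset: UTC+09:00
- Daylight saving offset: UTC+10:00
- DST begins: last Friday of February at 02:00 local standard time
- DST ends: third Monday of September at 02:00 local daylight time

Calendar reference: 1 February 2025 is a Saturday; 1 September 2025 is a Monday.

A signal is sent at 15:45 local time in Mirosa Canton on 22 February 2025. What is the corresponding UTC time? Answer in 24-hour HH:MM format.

06:45

1 February 2025 is a Saturday, so Fridays fall on 7, 14, 21, 28; the last is February 28.
1 September 2025 is a Monday, so the first Monday is September 1 and the third is September 15.
22 February 2025 does not fall between 28 February and 15 September, so daylight saving is not in effect and Mirosa Canton is at UTC+09:00.
15:45 local − 9h = 06:45 UTC.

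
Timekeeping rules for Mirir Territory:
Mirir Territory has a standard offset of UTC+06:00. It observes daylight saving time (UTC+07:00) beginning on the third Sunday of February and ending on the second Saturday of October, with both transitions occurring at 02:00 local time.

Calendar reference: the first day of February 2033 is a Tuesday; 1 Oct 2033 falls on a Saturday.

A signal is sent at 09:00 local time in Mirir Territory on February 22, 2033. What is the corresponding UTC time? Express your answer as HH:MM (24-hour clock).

02:00

1 February 2033 is a Tuesday, so the first Sunday is February 6 and the third is February 20.
1 October 2033 is a Saturday, so the first Saturday is October 1 and the second is October 8.
February 22, 2033 falls between 20 February and 8 October, so daylight saving is in effect and Mirir Territory is at UTC+07:00.
09:00 local − 7h = 02:00 UTC.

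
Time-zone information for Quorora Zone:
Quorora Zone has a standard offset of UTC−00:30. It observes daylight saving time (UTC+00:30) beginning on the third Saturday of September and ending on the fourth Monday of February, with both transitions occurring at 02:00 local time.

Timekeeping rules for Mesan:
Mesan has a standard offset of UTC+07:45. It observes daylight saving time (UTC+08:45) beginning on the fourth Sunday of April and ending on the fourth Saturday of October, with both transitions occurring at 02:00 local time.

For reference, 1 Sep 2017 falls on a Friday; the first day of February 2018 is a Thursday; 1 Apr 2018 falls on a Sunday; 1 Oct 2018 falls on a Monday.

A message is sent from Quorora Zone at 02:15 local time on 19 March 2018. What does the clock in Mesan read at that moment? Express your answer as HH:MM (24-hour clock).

10:30

1 September 2017 is a Friday, so the first Saturday is September 2 and the third is September 16.
1 February 2018 is a Thursday, so the first Monday is February 5 and the fourth is February 26.
19 March 2018 is outside the daylight-saving period (16 September 2017 – 26 February 2018), so Quorora Zone is on standard time, UTC−00:30.
02:15 Quorora Zone + 0h30m = 02:45 UTC.
1 April 2018 is a Sunday, so the first Sunday is April 1 and the fourth is April 22.
1 October 2018 is a Monday, so the first Saturday is October 6 and the fourth is October 27.
At the standard offset (UTC+07:45), 02:45 UTC + 7h45m = 10:30 Mesan standard time.
Daylight saving runs 22 April – 27 October; the standard-time date in Mesan, 19 March 2018, is outside that window, so Mesan is on standard time at UTC+07:45.
02:45 UTC + 7h45m = 10:30 Mesan.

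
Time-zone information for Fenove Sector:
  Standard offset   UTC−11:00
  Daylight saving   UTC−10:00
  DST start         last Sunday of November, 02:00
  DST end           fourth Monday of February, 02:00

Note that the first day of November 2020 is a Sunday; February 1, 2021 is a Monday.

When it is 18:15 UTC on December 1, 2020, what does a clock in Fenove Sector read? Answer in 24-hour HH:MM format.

08:15

1 November 2020 is a Sunday, so Sundays fall on 1, 8, 15, 22, 29; the last is November 29.
1 February 2021 is a Monday, so the first Monday is February 1 and the fourth is February 22.
At the standard offset (UTC−11:00), 18:15 UTC − 11h = 07:15 Fenove Sector standard time.
The standard-time date in Fenove Sector, December 1, 2020, lies within the daylight-saving period (29 November 2020 – 22 February 2021), so Fenove Sector is on daylight time, UTC−10:00.
18:15 UTC − 10h = 08:15 local.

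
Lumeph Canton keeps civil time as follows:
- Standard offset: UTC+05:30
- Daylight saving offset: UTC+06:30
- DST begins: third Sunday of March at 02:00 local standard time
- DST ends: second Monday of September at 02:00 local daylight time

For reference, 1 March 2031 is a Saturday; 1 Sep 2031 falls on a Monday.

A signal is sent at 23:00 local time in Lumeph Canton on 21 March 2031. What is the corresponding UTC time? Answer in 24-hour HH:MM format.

1 March 2031 is a Saturday, so the first Sunday is March 2 and the third is March 16.
1 September 2031 is a Monday, so the first Monday is September 1 and the second is September 8.
21 March 2031 lies within the daylight-saving period (16 March – 8 September), so Lumeph Canton is on daylight time, UTC+06:30.
23:00 local − 6h30m = 16:30 UTC.

16:30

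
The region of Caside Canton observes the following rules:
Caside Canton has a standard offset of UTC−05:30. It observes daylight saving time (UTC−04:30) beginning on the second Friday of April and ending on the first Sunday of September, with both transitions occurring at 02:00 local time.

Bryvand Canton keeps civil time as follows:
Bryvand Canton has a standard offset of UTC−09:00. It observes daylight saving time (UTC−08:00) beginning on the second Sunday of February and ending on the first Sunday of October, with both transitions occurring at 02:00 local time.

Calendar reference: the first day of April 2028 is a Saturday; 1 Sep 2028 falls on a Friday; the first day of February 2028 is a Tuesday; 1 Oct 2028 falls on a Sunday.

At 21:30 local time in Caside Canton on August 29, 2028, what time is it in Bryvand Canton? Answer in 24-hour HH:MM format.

18:00

1 April 2028 is a Saturday, so the first Friday is April 7 and the second is April 14.
1 September 2028 is a Friday, so the first Sunday is September 3.
August 29, 2028 lies within the daylight-saving period (14 April – 3 September), so Caside Canton is on daylight time, UTC−04:30.
21:30 Caside Canton + 4h30m = 02:00 UTC (rolling into the next day, 30 August 2028).
1 February 2028 is a Tuesday, so the first Sunday is February 6 and the second is February 13.
1 October 2028 is a Sunday, so the first Sunday is October 1.
At the standard offset (UTC−09:00), 02:00 UTC − 9h = 17:00 Bryvand Canton standard time (rolling into the previous day, 29 August 2028).
Daylight saving runs 13 February – 1 October; the standard-time date in Bryvand Canton, August 29, 2028, is inside that window, so Bryvand Canton is at UTC−08:00.
02:00 UTC − 8h = 18:00 Bryvand Canton (rolling into the previous day, 29 August 2028).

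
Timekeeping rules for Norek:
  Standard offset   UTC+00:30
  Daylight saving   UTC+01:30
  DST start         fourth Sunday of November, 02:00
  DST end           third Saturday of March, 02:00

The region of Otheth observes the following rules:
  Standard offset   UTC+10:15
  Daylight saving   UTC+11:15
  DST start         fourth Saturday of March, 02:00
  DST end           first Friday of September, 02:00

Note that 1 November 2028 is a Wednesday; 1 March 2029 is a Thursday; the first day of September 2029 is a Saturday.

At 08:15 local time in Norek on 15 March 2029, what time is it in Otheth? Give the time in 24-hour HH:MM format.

17:00

1 November 2028 is a Wednesday, so the first Sunday is November 5 and the fourth is November 26.
1 March 2029 is a Thursday, so the first Saturday is March 3 and the third is March 17.
Daylight saving runs 26 November 2028 – 17 March 2029; 15 March 2029 is inside that window, so Norek is at UTC+01:30.
08:15 Norek − 1h30m = 06:45 UTC.
1 March 2029 is a Thursday, so the first Saturday is March 3 and the fourth is March 24.
1 September 2029 is a Saturday, so the first Friday is September 7.
At the standard offset (UTC+10:15), 06:45 UTC + 10h15m = 17:00 Otheth standard time.
The standard-time date in Otheth, 15 March 2029, does not fall between 24 March and 7 September, so daylight saving is not in effect and Otheth is at UTC+10:15.
06:45 UTC + 10h15m = 17:00 Otheth.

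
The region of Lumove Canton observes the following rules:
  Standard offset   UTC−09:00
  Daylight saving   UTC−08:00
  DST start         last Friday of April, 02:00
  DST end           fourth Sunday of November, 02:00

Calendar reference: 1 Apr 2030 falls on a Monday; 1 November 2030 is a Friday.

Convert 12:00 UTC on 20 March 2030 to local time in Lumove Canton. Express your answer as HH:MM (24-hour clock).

03:00

1 April 2030 is a Monday, so Fridays fall on 5, 12, 19, 26; the last is April 26.
1 November 2030 is a Friday, so the first Sunday is November 3 and the fourth is November 24.
At the standard offset (UTC−09:00), 12:00 UTC − 9h = 03:00 Lumove Canton standard time.
The standard-time date in Lumove Canton, 20 March 2030, is outside the daylight-saving period (26 April – 24 November), so Lumove Canton is on standard time, UTC−09:00.
12:00 UTC − 9h = 03:00 local.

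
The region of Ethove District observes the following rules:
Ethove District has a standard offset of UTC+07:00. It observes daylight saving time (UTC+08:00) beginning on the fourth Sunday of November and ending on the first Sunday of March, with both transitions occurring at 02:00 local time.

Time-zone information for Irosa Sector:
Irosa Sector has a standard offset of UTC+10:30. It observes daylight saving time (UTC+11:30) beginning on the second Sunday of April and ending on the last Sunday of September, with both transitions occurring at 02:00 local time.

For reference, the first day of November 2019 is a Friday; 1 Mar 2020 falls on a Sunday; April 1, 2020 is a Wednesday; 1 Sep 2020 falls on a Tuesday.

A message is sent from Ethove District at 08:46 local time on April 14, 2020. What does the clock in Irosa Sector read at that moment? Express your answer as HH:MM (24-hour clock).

1 November 2019 is a Friday, so the first Sunday is November 3 and the fourth is November 24.
1 March 2020 is a Sunday, so the first Sunday is March 1.
April 14, 2020 is outside the daylight-saving period (24 November 2019 – 1 March 2020), so Ethove District is on standard time, UTC+07:00.
08:46 Ethove District − 7h = 01:46 UTC.
1 April 2020 is a Wednesday, so the first Sunday is April 5 and the second is April 12.
1 September 2020 is a Tuesday, so Sundays fall on 6, 13, 20, 27; the last is September 27.
At the standard offset (UTC+10:30), 01:46 UTC + 10h30m = 12:16 Irosa Sector standard time.
Daylight saving runs 12 April – 27 September; the standard-time date in Irosa Sector, April 14, 2020, is inside that window, so Irosa Sector is at UTC+11:30.
01:46 UTC + 11h30m = 13:16 Irosa Sector.

13:16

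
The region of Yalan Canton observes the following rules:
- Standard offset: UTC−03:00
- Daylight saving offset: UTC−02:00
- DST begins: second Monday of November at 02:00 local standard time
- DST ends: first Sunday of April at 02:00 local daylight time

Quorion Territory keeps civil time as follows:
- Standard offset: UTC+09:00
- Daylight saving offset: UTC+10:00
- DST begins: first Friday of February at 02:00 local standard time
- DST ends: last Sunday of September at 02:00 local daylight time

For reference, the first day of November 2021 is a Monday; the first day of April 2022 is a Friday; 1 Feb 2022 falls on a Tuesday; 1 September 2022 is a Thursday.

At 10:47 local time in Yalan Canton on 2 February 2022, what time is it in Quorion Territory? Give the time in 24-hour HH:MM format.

1 November 2021 is a Monday, so the first Monday is November 1 and the second is November 8.
1 April 2022 is a Friday, so the first Sunday is April 3.
Daylight saving runs 8 November 2021 – 3 April 2022; 2 February 2022 is inside that window, so Yalan Canton is at UTC−02:00.
10:47 Yalan Canton + 2h = 12:47 UTC.
1 February 2022 is a Tuesday, so the first Friday is February 4.
1 September 2022 is a Thursday, so Sundays fall on 4, 11, 18, 25; the last is September 25.
At the standard offset (UTC+09:00), 12:47 UTC + 9h = 21:47 Quorion Territory standard time.
Daylight saving runs 4 February – 25 September; the standard-time date in Quorion Territory, 2 February 2022, is outside that window, so Quorion Territory is on standard time at UTC+09:00.
12:47 UTC + 9h = 21:47 Quorion Territory.

21:47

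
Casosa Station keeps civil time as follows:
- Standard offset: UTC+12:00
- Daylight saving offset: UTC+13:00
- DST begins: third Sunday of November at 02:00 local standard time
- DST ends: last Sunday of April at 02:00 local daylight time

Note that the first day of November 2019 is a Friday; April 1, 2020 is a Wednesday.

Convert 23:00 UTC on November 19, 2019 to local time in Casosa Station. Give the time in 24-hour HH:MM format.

1 November 2019 is a Friday, so the first Sunday is November 3 and the third is November 17.
1 April 2020 is a Wednesday, so Sundays fall on 5, 12, 19, 26; the last is April 26.
At the standard offset (UTC+12:00), 23:00 UTC + 12h = 11:00 Casosa Station standard time (rolling into the next day, 20 November 2019).
The standard-time date in Casosa Station, November 20, 2019, lies within the daylight-saving period (17 November 2019 – 26 April 2020), so Casosa Station is on daylight time, UTC+13:00.
23:00 UTC + 13h = 12:00 local (rolling into the next day, 20 November 2019).

12:00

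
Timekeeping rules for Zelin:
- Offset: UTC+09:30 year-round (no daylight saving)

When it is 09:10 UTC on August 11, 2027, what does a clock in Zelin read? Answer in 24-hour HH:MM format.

18:40

Zelin has no daylight saving, so its offset is UTC+09:30 year-round.
09:10 UTC + 9h30m = 18:40 local.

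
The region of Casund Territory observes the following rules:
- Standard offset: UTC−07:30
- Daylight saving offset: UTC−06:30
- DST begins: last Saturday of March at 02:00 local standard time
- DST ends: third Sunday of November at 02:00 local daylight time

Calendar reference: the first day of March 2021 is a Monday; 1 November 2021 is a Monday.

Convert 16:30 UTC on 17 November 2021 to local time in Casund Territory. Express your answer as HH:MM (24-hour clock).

1 March 2021 is a Monday, so Saturdays fall on 6, 13, 20, 27; the last is March 27.
1 November 2021 is a Monday, so the first Sunday is November 7 and the third is November 21.
At the standard offset (UTC−07:30), 16:30 UTC − 7h30m = 09:00 Casund Territory standard time.
The standard-time date in Casund Territory, 17 November 2021, lies within the daylight-saving period (27 March – 21 November), so Casund Territory is on daylight time, UTC−06:30.
16:30 UTC − 6h30m = 10:00 local.

10:00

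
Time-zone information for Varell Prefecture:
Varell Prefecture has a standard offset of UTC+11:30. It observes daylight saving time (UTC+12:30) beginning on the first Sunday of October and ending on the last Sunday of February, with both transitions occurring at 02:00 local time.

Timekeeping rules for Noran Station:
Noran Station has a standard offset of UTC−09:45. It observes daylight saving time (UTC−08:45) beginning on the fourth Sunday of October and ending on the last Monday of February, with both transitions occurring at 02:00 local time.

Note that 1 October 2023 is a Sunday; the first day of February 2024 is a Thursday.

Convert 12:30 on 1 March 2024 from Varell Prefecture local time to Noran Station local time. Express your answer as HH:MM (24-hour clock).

1 October 2023 is a Sunday, so the first Sunday is October 1.
1 February 2024 is a Thursday, so Sundays fall on 4, 11, 18, 25; the last is February 25.
Daylight saving runs 1 October 2023 – 25 February 2024; 1 March 2024 is outside that window, so Varell Prefecture is on standard time at UTC+11:30.
12:30 Varell Prefecture − 11h30m = 01:00 UTC.
1 October 2023 is a Sunday, so the first Sunday is October 1 and the fourth is October 22.
1 February 2024 is a Thursday, so Mondays fall on 5, 12, 19, 26; the last is February 26.
At the standard offset (UTC−09:45), 01:00 UTC − 9h45m = 15:15 Noran Station standard time (rolling into the previous day, 29 February 2024).
The standard-time date in Noran Station, 29 February 2024, does not fall between 22 October 2023 and 26 February 2024, so daylight saving is not in effect and Noran Station is at UTC−09:45.
01:00 UTC − 9h45m = 15:15 Noran Station (rolling into the previous day, 29 February 2024).

15:15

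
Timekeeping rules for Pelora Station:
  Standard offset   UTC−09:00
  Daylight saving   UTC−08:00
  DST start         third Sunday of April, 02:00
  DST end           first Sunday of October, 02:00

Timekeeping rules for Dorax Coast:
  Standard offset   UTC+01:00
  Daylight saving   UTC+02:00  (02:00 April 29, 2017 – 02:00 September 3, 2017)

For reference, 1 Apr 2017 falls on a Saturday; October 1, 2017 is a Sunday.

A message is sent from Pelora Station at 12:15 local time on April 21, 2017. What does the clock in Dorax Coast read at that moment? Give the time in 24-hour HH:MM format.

21:15

1 April 2017 is a Saturday, so the first Sunday is April 2 and the third is April 16.
1 October 2017 is a Sunday, so the first Sunday is October 1.
April 21, 2017 falls between 16 April and 1 October, so daylight saving is in effect and Pelora Station is at UTC−08:00.
12:15 Pelora Station + 8h = 20:15 UTC.
At the standard offset (UTC+01:00), 20:15 UTC + 1h = 21:15 Dorax Coast standard time.
The standard-time date in Dorax Coast, April 21, 2017, is outside the daylight-saving period (29 April – 3 September), so Dorax Coast is on standard time, UTC+01:00.
20:15 UTC + 1h = 21:15 Dorax Coast.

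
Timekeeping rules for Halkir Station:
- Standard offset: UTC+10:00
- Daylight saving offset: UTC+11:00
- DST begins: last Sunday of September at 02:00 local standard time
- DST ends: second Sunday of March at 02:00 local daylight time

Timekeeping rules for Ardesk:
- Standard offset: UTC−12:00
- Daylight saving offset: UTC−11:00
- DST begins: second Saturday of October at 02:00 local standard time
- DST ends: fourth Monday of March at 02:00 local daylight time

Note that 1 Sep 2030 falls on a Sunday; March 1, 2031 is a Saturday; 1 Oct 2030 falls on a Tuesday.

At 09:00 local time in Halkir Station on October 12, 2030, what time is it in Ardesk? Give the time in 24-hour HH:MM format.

10:00

1 September 2030 is a Sunday, so Sundays fall on 1, 8, 15, 22, 29; the last is September 29.
1 March 2031 is a Saturday, so the first Sunday is March 2 and the second is March 9.
October 12, 2030 falls between 29 September 2030 and 9 March 2031, so daylight saving is in effect and Halkir Station is at UTC+11:00.
09:00 Halkir Station − 11h = 22:00 UTC (rolling into the previous day, 11 October 2030).
1 October 2030 is a Tuesday, so the first Saturday is October 5 and the second is October 12.
1 March 2031 is a Saturday, so the first Monday is March 3 and the fourth is March 24.
At the standard offset (UTC−12:00), 22:00 UTC − 12h = 10:00 Ardesk standard time.
The standard-time date in Ardesk, October 11, 2030, does not fall between 12 October 2030 and 24 March 2031, so daylight saving is not in effect and Ardesk is at UTC−12:00.
22:00 UTC − 12h = 10:00 Ardesk.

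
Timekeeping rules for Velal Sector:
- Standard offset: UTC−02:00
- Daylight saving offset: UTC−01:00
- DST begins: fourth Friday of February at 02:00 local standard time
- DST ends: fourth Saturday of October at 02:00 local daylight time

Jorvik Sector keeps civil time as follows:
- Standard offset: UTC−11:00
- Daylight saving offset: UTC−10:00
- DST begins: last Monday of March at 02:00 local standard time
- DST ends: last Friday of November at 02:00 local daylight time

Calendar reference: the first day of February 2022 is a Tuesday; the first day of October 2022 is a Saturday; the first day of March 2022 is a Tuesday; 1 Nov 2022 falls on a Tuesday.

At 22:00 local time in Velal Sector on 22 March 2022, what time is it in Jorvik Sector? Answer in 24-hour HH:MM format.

12:00

1 February 2022 is a Tuesday, so the first Friday is February 4 and the fourth is February 25.
1 October 2022 is a Saturday, so the first Saturday is October 1 and the fourth is October 22.
Daylight saving runs 25 February – 22 October; 22 March 2022 is inside that window, so Velal Sector is at UTC−01:00.
22:00 Velal Sector + 1h = 23:00 UTC.
1 March 2022 is a Tuesday, so Mondays fall on 7, 14, 21, 28; the last is March 28.
1 November 2022 is a Tuesday, so Fridays fall on 4, 11, 18, 25; the last is November 25.
At the standard offset (UTC−11:00), 23:00 UTC − 11h = 12:00 Jorvik Sector standard time.
Daylight saving runs 28 March – 25 November; the standard-time date in Jorvik Sector, 22 March 2022, is outside that window, so Jorvik Sector is on standard time at UTC−11:00.
23:00 UTC − 11h = 12:00 Jorvik Sector.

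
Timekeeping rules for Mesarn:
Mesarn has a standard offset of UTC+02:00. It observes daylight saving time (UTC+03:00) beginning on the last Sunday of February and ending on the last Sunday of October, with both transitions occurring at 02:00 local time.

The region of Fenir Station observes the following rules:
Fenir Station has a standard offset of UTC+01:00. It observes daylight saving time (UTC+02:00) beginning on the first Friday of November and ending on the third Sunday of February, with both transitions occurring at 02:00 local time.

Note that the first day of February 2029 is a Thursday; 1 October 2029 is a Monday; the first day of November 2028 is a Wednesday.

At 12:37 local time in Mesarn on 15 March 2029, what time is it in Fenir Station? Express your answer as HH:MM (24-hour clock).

10:37

1 February 2029 is a Thursday, so Sundays fall on 4, 11, 18, 25; the last is February 25.
1 October 2029 is a Monday, so Sundays fall on 7, 14, 21, 28; the last is October 28.
Daylight saving runs 25 February – 28 October; 15 March 2029 is inside that window, so Mesarn is at UTC+03:00.
12:37 Mesarn − 3h = 09:37 UTC.
1 November 2028 is a Wednesday, so the first Friday is November 3.
1 February 2029 is a Thursday, so the first Sunday is February 4 and the third is February 18.
At the standard offset (UTC+01:00), 09:37 UTC + 1h = 10:37 Fenir Station standard time.
The standard-time date in Fenir Station, 15 March 2029, does not fall between 3 November 2028 and 18 February 2029, so daylight saving is not in effect and Fenir Station is at UTC+01:00.
09:37 UTC + 1h = 10:37 Fenir Station.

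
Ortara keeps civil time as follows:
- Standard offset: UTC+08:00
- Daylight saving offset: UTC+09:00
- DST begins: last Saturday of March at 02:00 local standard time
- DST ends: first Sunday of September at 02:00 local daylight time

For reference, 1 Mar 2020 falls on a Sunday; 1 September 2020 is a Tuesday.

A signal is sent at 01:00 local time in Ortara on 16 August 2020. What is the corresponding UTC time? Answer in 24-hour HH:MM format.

16:00

1 March 2020 is a Sunday, so Saturdays fall on 7, 14, 21, 28; the last is March 28.
1 September 2020 is a Tuesday, so the first Sunday is September 6.
Daylight saving runs 28 March – 6 September; 16 August 2020 is inside that window, so Ortara is at UTC+09:00.
01:00 local − 9h = 16:00 UTC (rolling into the previous day, 15 August 2020).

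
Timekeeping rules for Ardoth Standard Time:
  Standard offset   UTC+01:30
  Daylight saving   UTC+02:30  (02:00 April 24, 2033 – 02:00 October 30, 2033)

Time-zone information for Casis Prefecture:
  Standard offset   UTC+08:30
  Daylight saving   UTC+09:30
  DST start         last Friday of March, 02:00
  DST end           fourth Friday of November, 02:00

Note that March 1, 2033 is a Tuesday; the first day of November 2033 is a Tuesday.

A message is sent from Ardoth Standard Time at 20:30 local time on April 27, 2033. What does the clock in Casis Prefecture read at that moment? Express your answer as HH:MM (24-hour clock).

April 27, 2033 falls between 24 April and 30 October, so daylight saving is in effect and Ardoth Standard Time is at UTC+02:30.
20:30 Ardoth Standard Time − 2h30m = 18:00 UTC.
1 March 2033 is a Tuesday, so Fridays fall on 4, 11, 18, 25; the last is March 25.
1 November 2033 is a Tuesday, so the first Friday is November 4 and the fourth is November 25.
At the standard offset (UTC+08:30), 18:00 UTC + 8h30m = 02:30 Casis Prefecture standard time (rolling into the next day, 28 April 2033).
Daylight saving runs 25 March – 25 November; the standard-time date in Casis Prefecture, April 28, 2033, is inside that window, so Casis Prefecture is at UTC+09:30.
18:00 UTC + 9h30m = 03:30 Casis Prefecture (rolling into the next day, 28 April 2033).

03:30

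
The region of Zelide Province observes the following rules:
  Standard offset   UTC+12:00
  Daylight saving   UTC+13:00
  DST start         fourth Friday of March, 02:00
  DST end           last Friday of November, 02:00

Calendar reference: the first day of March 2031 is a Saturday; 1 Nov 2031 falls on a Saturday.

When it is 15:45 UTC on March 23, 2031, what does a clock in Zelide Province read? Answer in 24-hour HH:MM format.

1 March 2031 is a Saturday, so the first Friday is March 7 and the fourth is March 28.
1 November 2031 is a Saturday, so Fridays fall on 7, 14, 21, 28; the last is November 28.
At the standard offset (UTC+12:00), 15:45 UTC + 12h = 03:45 Zelide Province standard time (rolling into the next day, 24 March 2031).
The standard-time date in Zelide Province, March 24, 2031, is outside the daylight-saving period (28 March – 28 November), so Zelide Province is on standard time, UTC+12:00.
15:45 UTC + 12h = 03:45 local (rolling into the next day, 24 March 2031).

03:45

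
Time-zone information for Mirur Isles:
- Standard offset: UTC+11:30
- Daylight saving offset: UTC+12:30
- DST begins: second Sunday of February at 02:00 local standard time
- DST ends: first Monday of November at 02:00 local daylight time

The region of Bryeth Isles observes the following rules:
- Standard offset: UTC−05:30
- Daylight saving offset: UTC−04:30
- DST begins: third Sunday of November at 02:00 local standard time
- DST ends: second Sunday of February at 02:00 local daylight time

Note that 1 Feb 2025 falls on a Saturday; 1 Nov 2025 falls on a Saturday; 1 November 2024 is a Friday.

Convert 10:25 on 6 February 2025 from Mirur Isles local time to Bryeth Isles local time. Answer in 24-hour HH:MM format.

18:25

1 February 2025 is a Saturday, so the first Sunday is February 2 and the second is February 9.
1 November 2025 is a Saturday, so the first Monday is November 3.
6 February 2025 does not fall between 9 February and 3 November, so daylight saving is not in effect and Mirur Isles is at UTC+11:30.
10:25 Mirur Isles − 11h30m = 22:55 UTC (rolling into the previous day, 5 February 2025).
1 November 2024 is a Friday, so the first Sunday is November 3 and the third is November 17.
1 February 2025 is a Saturday, so the first Sunday is February 2 and the second is February 9.
At the standard offset (UTC−05:30), 22:55 UTC − 5h30m = 17:25 Bryeth Isles standard time.
Daylight saving runs 17 November 2024 – 9 February 2025; the standard-time date in Bryeth Isles, 5 February 2025, is inside that window, so Bryeth Isles is at UTC−04:30.
22:55 UTC − 4h30m = 18:25 Bryeth Isles.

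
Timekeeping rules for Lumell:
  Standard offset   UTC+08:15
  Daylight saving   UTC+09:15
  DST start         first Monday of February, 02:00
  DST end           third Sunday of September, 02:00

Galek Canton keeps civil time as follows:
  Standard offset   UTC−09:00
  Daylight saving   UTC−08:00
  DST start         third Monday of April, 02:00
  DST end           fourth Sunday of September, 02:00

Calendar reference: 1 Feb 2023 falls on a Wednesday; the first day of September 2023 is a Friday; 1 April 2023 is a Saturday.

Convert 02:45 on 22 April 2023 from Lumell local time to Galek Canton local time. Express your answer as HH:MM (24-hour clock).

1 February 2023 is a Wednesday, so the first Monday is February 6.
1 September 2023 is a Friday, so the first Sunday is September 3 and the third is September 17.
22 April 2023 falls between 6 February and 17 September, so daylight saving is in effect and Lumell is at UTC+09:15.
02:45 Lumell − 9h15m = 17:30 UTC (rolling into the previous day, 21 April 2023).
1 April 2023 is a Saturday, so the first Monday is April 3 and the third is April 17.
1 September 2023 is a Friday, so the first Sunday is September 3 and the fourth is September 24.
At the standard offset (UTC−09:00), 17:30 UTC − 9h = 08:30 Galek Canton standard time.
The standard-time date in Galek Canton, 21 April 2023, falls between 17 April and 24 September, so daylight saving is in effect and Galek Canton is at UTC−08:00.
17:30 UTC − 8h = 09:30 Galek Canton.

09:30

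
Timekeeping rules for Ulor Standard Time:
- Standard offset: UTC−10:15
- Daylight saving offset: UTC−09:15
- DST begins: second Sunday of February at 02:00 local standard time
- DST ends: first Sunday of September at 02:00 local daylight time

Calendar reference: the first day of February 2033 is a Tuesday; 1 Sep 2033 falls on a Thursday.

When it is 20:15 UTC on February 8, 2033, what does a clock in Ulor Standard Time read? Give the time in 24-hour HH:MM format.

1 February 2033 is a Tuesday, so the first Sunday is February 6 and the second is February 13.
1 September 2033 is a Thursday, so the first Sunday is September 4.
At the standard offset (UTC−10:15), 20:15 UTC − 10h15m = 10:00 Ulor Standard Time standard time.
Daylight saving runs 13 February – 4 September; the standard-time date in Ulor Standard Time, February 8, 2033, is outside that window, so Ulor Standard Time is on standard time at UTC−10:15.
20:15 UTC − 10h15m = 10:00 local.

10:00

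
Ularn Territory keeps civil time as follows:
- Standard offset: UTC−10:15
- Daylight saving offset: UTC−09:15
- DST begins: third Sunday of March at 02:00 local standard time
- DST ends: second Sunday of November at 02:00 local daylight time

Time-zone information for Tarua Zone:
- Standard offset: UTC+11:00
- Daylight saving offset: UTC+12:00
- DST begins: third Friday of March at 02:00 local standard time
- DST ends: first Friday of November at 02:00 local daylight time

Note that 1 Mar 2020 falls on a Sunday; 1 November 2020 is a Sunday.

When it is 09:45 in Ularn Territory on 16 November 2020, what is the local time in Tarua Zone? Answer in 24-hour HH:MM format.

07:00

1 March 2020 is a Sunday, so the first Sunday is March 1 and the third is March 15.
1 November 2020 is a Sunday, so the first Sunday is November 1 and the second is November 8.
Daylight saving runs 15 March – 8 November; 16 November 2020 is outside that window, so Ularn Territory is on standard time at UTC−10:15.
09:45 Ularn Territory + 10h15m = 20:00 UTC.
1 March 2020 is a Sunday, so the first Friday is March 6 and the third is March 20.
1 November 2020 is a Sunday, so the first Friday is November 6.
At the standard offset (UTC+11:00), 20:00 UTC + 11h = 07:00 Tarua Zone standard time (rolling into the next day, 17 November 2020).
The standard-time date in Tarua Zone, 17 November 2020, is outside the daylight-saving period (20 March – 6 November), so Tarua Zone is on standard time, UTC+11:00.
20:00 UTC + 11h = 07:00 Tarua Zone (rolling into the next day, 17 November 2020).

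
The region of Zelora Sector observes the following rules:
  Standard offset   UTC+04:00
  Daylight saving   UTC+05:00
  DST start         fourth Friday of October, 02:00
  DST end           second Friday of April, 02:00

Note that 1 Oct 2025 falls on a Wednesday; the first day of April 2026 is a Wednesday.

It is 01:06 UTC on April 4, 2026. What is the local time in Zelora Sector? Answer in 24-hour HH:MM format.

06:06

1 October 2025 is a Wednesday, so the first Friday is October 3 and the fourth is October 24.
1 April 2026 is a Wednesday, so the first Friday is April 3 and the second is April 10.
At the standard offset (UTC+04:00), 01:06 UTC + 4h = 05:06 Zelora Sector standard time.
The standard-time date in Zelora Sector, April 4, 2026, lies within the daylight-saving period (24 October 2025 – 10 April 2026), so Zelora Sector is on daylight time, UTC+05:00.
01:06 UTC + 5h = 06:06 local.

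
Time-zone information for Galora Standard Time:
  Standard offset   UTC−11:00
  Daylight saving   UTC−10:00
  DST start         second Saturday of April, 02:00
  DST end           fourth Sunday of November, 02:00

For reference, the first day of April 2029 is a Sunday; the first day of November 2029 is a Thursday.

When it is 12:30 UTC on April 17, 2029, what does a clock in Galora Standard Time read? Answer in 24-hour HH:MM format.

1 April 2029 is a Sunday, so the first Saturday is April 7 and the second is April 14.
1 November 2029 is a Thursday, so the first Sunday is November 4 and the fourth is November 25.
At the standard offset (UTC−11:00), 12:30 UTC − 11h = 01:30 Galora Standard Time standard time.
Daylight saving runs 14 April – 25 November; the standard-time date in Galora Standard Time, April 17, 2029, is inside that window, so Galora Standard Time is at UTC−10:00.
12:30 UTC − 10h = 02:30 local.

02:30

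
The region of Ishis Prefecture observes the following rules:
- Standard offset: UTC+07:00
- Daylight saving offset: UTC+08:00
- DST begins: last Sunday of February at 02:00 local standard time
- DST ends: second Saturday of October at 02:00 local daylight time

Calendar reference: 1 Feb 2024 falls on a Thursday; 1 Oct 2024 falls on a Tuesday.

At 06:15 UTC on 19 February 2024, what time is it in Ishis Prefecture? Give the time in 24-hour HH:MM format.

1 February 2024 is a Thursday, so Sundays fall on 4, 11, 18, 25; the last is February 25.
1 October 2024 is a Tuesday, so the first Saturday is October 5 and the second is October 12.
At the standard offset (UTC+07:00), 06:15 UTC + 7h = 13:15 Ishis Prefecture standard time.
Daylight saving runs 25 February – 12 October; the standard-time date in Ishis Prefecture, 19 February 2024, is outside that window, so Ishis Prefecture is on standard time at UTC+07:00.
06:15 UTC + 7h = 13:15 local.

13:15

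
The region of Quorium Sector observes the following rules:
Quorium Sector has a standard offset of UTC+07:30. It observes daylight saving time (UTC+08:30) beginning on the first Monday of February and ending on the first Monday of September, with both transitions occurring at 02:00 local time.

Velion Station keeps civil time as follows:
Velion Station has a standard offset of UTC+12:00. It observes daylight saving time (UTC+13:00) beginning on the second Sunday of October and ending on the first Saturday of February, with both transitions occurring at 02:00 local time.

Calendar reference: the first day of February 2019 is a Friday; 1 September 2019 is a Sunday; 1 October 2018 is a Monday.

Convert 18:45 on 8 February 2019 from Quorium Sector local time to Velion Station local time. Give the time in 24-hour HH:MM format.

1 February 2019 is a Friday, so the first Monday is February 4.
1 September 2019 is a Sunday, so the first Monday is September 2.
8 February 2019 lies within the daylight-saving period (4 February – 2 September), so Quorium Sector is on daylight time, UTC+08:30.
18:45 Quorium Sector − 8h30m = 10:15 UTC.
1 October 2018 is a Monday, so the first Sunday is October 7 and the second is October 14.
1 February 2019 is a Friday, so the first Saturday is February 2.
At the standard offset (UTC+12:00), 10:15 UTC + 12h = 22:15 Velion Station standard time.
The standard-time date in Velion Station, 8 February 2019, does not fall between 14 October 2018 and 2 February 2019, so daylight saving is not in effect and Velion Station is at UTC+12:00.
10:15 UTC + 12h = 22:15 Velion Station.

22:15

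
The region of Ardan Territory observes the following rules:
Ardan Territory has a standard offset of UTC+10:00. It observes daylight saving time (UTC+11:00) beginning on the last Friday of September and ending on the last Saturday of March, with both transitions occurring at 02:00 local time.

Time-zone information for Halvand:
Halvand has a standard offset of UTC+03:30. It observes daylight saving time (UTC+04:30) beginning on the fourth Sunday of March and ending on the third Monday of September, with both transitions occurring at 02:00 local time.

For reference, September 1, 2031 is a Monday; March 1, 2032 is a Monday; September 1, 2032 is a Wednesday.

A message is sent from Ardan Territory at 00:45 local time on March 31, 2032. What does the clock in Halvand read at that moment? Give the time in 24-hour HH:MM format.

19:15

1 September 2031 is a Monday, so Fridays fall on 5, 12, 19, 26; the last is September 26.
1 March 2032 is a Monday, so Saturdays fall on 6, 13, 20, 27; the last is March 27.
Daylight saving runs 26 September 2031 – 27 March 2032; March 31, 2032 is outside that window, so Ardan Territory is on standard time at UTC+10:00.
00:45 Ardan Territory − 10h = 14:45 UTC (rolling into the previous day, 30 March 2032).
1 March 2032 is a Monday, so the first Sunday is March 7 and the fourth is March 28.
1 September 2032 is a Wednesday, so the first Monday is September 6 and the third is September 20.
At the standard offset (UTC+03:30), 14:45 UTC + 3h30m = 18:15 Halvand standard time.
The standard-time date in Halvand, March 30, 2032, falls between 28 March and 20 September, so daylight saving is in effect and Halvand is at UTC+04:30.
14:45 UTC + 4h30m = 19:15 Halvand.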